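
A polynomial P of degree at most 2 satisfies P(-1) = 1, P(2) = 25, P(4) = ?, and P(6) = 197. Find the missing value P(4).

91

The 3 known points determine the degree-2 polynomial uniquely.
Write P(s) = as^2 + bs + c. Substituting each data point gives a linear system:
  a - b + c = 1
  4a + 2b + c = 25
  36a + 6b + c = 197
Solving the system yields a = 5, b = 3, c = -1.
So P(s) = 5s^2 + 3s - 1.
Then P(4) = 91.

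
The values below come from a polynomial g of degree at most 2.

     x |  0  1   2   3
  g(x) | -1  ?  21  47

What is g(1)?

5

The 3 known points determine the degree-2 polynomial uniquely.
Write g(x) = ax^2 + bx + c. Substituting each data point gives a linear system:
  c = -1
  4a + 2b + c = 21
  9a + 3b + c = 47
Solving the system yields a = 5, b = 1, c = -1.
So g(x) = 5x^2 + x - 1.
Then g(1) = 5.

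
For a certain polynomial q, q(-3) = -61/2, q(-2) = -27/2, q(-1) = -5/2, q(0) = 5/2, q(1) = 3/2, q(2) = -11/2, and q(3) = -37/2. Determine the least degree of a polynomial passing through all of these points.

Forward differences of the values at s = -3, -2, -1, 0, 1, 2, 3:
  q  : -61/2  -27/2  -5/2  5/2  3/2  -11/2  -37/2
  Δ  : 17  11  5  -1  -7  -13
  Δ^2: -6  -6  -6  -6  -6
  Δ^3: 0  0  0  0
  Δ^4: 0  0  0
  Δ^5: 0  0
  Δ^6: 0
The second differences are constant (-6) and nonzero, while all higher differences vanish, so the minimal degree is 2.

2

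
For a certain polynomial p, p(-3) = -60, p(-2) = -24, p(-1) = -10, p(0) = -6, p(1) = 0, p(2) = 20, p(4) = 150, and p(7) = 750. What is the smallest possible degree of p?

3

Divided differences on the nodes -3, -2, -1, 0, 1, 2, 4, 7:
  order 0: -60  -24  -10  -6  0  20  150  750
  order 1: 36  14  4  6  20  65  200
  order 2: -11  -5  1  7  15  27
  order 3: 2  2  2  2  2
  order 4: 0  0  0  0
  order 5: 0  0  0
  order 6: 0  0
  order 7: 0
The order-3 divided differences are all 2 (nonzero) and every higher order vanishes, so the data lies on a polynomial of degree exactly 3.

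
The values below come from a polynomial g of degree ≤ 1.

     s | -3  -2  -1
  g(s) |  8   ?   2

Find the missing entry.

On equispaced nodes a degree-1 polynomial has vanishing second forward difference, so
  g(-3) - 2·g(-2) + g(-1) = 0.
Substituting the known values and solving for g(-2):
  -2·g(-2) = -10
  g(-2) = 5.

5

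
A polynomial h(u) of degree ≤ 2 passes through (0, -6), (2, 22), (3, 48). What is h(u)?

Using the Lagrange interpolation formula with nodes 0, 2, 3:
  L_0(u) = (u - 2)(u - 3) / 6
  L_1(u) = u(u - 3) / -2
  L_2(u) = u(u - 2) / 3
Then h(u) = -6·L_0(u) + 22·L_1(u) + 48·L_2(u).
Expanding and collecting terms gives h(u) = 4u^2 + 6u - 6.
Check: h(3) = 48. ✓

h(u) = 4u^2 + 6u - 6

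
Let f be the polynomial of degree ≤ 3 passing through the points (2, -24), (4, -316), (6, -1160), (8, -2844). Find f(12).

Using the Lagrange interpolation formula with nodes 2, 4, 6, 8:
  L_0(x) = (x - 4)(x - 6)(x - 8) / -48
  L_1(x) = (x - 2)(x - 6)(x - 8) / 16
  L_2(x) = (x - 2)(x - 4)(x - 8) / -16
  L_3(x) = (x - 2)(x - 4)(x - 6) / 48
Then f(x) = -24·L_0(x) - 316·L_1(x) - 1160·L_2(x) - 2844·L_3(x).
Expanding and collecting terms gives f(x) = -6x^3 + 3x^2 + 4x + 4.
Evaluating at x = 12: f(12) = -9884.

-9884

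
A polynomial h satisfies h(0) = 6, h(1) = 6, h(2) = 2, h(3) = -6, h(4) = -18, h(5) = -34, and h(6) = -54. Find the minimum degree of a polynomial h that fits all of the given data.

2

Forward differences of the values at t = 0, 1, 2, 3, 4, 5, 6:
  h  : 6  6  2  -6  -18  -34  -54
  Δ  : 0  -4  -8  -12  -16  -20
  Δ^2: -4  -4  -4  -4  -4
  Δ^3: 0  0  0  0
  Δ^4: 0  0  0
  Δ^5: 0  0
  Δ^6: 0
The second differences are constant (-4) and nonzero, while all higher differences vanish, so the minimal degree is 2.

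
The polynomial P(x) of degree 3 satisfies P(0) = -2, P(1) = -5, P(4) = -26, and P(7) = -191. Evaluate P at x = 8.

Using the Lagrange interpolation formula with nodes 0, 1, 4, 7:
  L_0(x) = (x - 1)(x - 4)(x - 7) / -28
  L_1(x) = x(x - 4)(x - 7) / 18
  L_2(x) = x(x - 1)(x - 7) / -36
  L_3(x) = x(x - 1)(x - 4) / 126
Then P(x) = -2·L_0(x) - 5·L_1(x) - 26·L_2(x) - 191·L_3(x).
Expanding and collecting terms gives P(x) = -x^3 + 4x^2 - 6x - 2.
Evaluating at x = 8: P(8) = -306.

-306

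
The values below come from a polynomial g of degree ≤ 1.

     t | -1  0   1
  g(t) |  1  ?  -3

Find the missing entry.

-1

The 2 known points determine the degree-1 polynomial uniquely.
Write g(t) = at + b. Substituting each data point gives a linear system:
  -a + b = 1
  a + b = -3
Solving the system yields a = -2, b = -1.
So g(t) = -2t - 1.
Then g(0) = -1.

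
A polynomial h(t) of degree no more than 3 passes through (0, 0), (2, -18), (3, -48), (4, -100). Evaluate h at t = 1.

Write h(t) = at^3 + bt^2 + ct + d. Substituting each data point gives a linear system:
  d = 0
  8a + 4b + 2c + d = -18
  27a + 9b + 3c + d = -48
  64a + 16b + 4c + d = -100
Solving the system yields a = -1, b = -2, c = -1, d = 0.
So h(t) = -t^3 - 2t^2 - t.
Then h(1) = -4.

-4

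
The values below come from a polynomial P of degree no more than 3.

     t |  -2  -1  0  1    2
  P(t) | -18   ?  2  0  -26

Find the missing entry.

The 4 known points determine the degree-3 polynomial uniquely.
Write P(t) = at^3 + bt^2 + ct + d. Substituting each data point gives a linear system:
  -8a + 4b - 2c + d = -18
  d = 2
  a + b + c + d = 0
  8a + 4b + 2c + d = -26
Solving the system yields a = -2, b = -6, c = 6, d = 2.
So P(t) = -2t^3 - 6t^2 + 6t + 2.
Then P(-1) = -8.

-8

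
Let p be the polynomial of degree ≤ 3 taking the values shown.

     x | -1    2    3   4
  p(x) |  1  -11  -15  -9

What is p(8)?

235

Write p(x) = ax^3 + bx^2 + cx + d. Substituting each data point gives a linear system:
  -a + b - c + d = 1
  8a + 4b + 2c + d = -11
  27a + 9b + 3c + d = -15
  64a + 16b + 4c + d = -9
Solving the system yields a = 1, b = -4, c = -3, d = 3.
So p(x) = x^3 - 4x^2 - 3x + 3.
Then p(8) = 235.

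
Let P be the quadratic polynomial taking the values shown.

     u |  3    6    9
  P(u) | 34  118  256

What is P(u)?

Write P(u) = au^2 + bu + c. Substituting each data point gives a linear system:
  9a + 3b + c = 34
  36a + 6b + c = 118
  81a + 9b + c = 256
Solving the system yields a = 3, b = 1, c = 4.
So P(u) = 3u² + u + 4.
Check: P(9) = 256. ✓

P(u) = 3u^2 + u + 4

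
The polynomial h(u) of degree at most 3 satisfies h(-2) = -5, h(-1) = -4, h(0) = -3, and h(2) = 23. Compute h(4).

121

Using the Lagrange interpolation formula with nodes -2, -1, 0, 2:
  L_0(u) = (u + 1)u(u - 2) / -8
  L_1(u) = (u + 2)u(u - 2) / 3
  L_2(u) = (u + 2)(u + 1)(u - 2) / -4
  L_3(u) = (u + 2)(u + 1)u / 24
Then h(u) = -5·L_0(u) - 4·L_1(u) - 3·L_2(u) + 23·L_3(u).
Expanding and collecting terms gives h(u) = u^3 + 3u^2 + 3u - 3.
Evaluating at u = 4: h(4) = 121.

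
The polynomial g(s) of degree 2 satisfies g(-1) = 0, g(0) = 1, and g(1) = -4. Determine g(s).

Write g(s) = as^2 + bs + c. Substituting each data point gives a linear system:
  a - b + c = 0
  c = 1
  a + b + c = -4
Solving the system yields a = -3, b = -2, c = 1.
So g(s) = -3s^2 - 2s + 1.
Check: g(0) = 1. ✓

g(s) = -3s^2 - 2s + 1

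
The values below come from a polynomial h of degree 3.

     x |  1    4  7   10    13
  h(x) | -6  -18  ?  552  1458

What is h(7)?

The 4 known points determine the degree-3 polynomial uniquely.
Write h(x) = ax^3 + bx^2 + cx + d. Substituting each data point gives a linear system:
  a + b + c + d = -6
  64a + 16b + 4c + d = -18
  1000a + 100b + 10c + d = 552
  2197a + 169b + 13c + d = 1458
Solving the system yields a = 1, b = -4, c = -5, d = 2.
So h(x) = x³ - 4x² - 5x + 2.
Then h(7) = 114.

114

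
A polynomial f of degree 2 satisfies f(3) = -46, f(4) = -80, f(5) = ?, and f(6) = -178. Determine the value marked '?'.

The 3 known points determine the degree-2 polynomial uniquely.
Write f(x) = ax^2 + bx + c. Substituting each data point gives a linear system:
  9a + 3b + c = -46
  16a + 4b + c = -80
  36a + 6b + c = -178
Solving the system yields a = -5, b = 1, c = -4.
So f(x) = -5x^2 + x - 4.
Then f(5) = -124.

-124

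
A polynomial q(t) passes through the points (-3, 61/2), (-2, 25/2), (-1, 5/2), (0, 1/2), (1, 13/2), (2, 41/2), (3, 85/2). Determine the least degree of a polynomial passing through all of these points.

2

Forward differences of the values at t = -3, -2, -1, 0, 1, 2, 3:
  q  : 61/2  25/2  5/2  1/2  13/2  41/2  85/2
  Δ  : -18  -10  -2  6  14  22
  Δ^2: 8  8  8  8  8
  Δ^3: 0  0  0  0
  Δ^4: 0  0  0
  Δ^5: 0  0
  Δ^6: 0
The second differences are constant (8) and nonzero, while all higher differences vanish, so the minimal degree is 2.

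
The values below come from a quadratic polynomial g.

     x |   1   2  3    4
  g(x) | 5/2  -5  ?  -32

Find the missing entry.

-33/2

On equispaced nodes a degree-2 polynomial has vanishing third forward difference, so
  - g(1) + 3·g(2) - 3·g(3) + g(4) = 0.
Substituting the known values and solving for g(3):
  -3·g(3) = 99/2
  g(3) = -33/2.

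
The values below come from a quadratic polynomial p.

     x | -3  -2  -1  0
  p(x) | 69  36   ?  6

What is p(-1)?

The 3 known points determine the degree-2 polynomial uniquely.
Write p(x) = ax^2 + bx + c. Substituting each data point gives a linear system:
  9a - 3b + c = 69
  4a - 2b + c = 36
  c = 6
Solving the system yields a = 6, b = -3, c = 6.
So p(x) = 6x^2 - 3x + 6.
Then p(-1) = 15.

15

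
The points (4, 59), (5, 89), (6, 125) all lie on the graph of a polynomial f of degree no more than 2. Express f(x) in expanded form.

Using the Lagrange interpolation formula with nodes 4, 5, 6:
  L_0(x) = (x - 5)(x - 6) / 2
  L_1(x) = (x - 4)(x - 6) / -1
  L_2(x) = (x - 4)(x - 5) / 2
Then f(x) = 59·L_0(x) + 89·L_1(x) + 125·L_2(x).
Expanding and collecting terms gives f(x) = 3x^2 + 3x - 1.
Check: f(5) = 89. ✓

f(x) = 3x^2 + 3x - 1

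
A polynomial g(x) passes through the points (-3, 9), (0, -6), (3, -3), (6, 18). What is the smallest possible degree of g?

2

Forward differences of the values at x = -3, 0, 3, 6:
  g  : 9  -6  -3  18
  Δ  : -15  3  21
  Δ^2: 18  18
  Δ^3: 0
The second differences are constant (18) and nonzero, while all higher differences vanish, so the minimal degree is 2.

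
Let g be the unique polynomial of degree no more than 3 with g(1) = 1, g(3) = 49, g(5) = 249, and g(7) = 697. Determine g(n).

Write g(n) = an^3 + bn^2 + cn + d. Substituting each data point gives a linear system:
  a + b + c + d = 1
  27a + 9b + 3c + d = 49
  125a + 25b + 5c + d = 249
  343a + 49b + 7c + d = 697
Solving the system yields a = 2, b = 1, c = -6, d = 4.
So g(n) = 2n^3 + n^2 - 6n + 4.
Check: g(7) = 697. ✓

g(n) = 2n^3 + n^2 - 6n + 4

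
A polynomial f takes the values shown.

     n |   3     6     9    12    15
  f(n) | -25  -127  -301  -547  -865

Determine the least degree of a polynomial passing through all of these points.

2

Forward differences of the values at n = 3, 6, 9, 12, 15:
  f  : -25  -127  -301  -547  -865
  Δ  : -102  -174  -246  -318
  Δ^2: -72  -72  -72
  Δ^3: 0  0
  Δ^4: 0
The second differences are constant (-72) and nonzero, while all higher differences vanish, so the minimal degree is 2.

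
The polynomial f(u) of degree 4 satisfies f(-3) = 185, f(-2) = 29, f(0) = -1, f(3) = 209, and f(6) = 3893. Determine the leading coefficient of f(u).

3

Write f(u) = au^4 + bu^3 + cu^2 + du + e. Substituting each data point gives a linear system:
  81a - 27b + 9c - 3d + e = 185
  16a - 8b + 4c - 2d + e = 29
  e = -1
  81a + 27b + 9c + 3d + e = 209
  1296a + 216b + 36c + 6d + e = 3893
Solving the system yields a = 3, b = 1, c = -5, d = -5, e = -1.
So f(u) = 3u^4 + u^3 - 5u^2 - 5u - 1.
The leading coefficient is 3.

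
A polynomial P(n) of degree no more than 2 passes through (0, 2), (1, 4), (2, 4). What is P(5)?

-8

Using the Lagrange interpolation formula with nodes 0, 1, 2:
  L_0(n) = (n - 1)(n - 2) / 2
  L_1(n) = n(n - 2) / -1
  L_2(n) = n(n - 1) / 2
Then P(n) = 2·L_0(n) + 4·L_1(n) + 4·L_2(n).
Expanding and collecting terms gives P(n) = -n^2 + 3n + 2.
Evaluating at n = 5: P(5) = -8.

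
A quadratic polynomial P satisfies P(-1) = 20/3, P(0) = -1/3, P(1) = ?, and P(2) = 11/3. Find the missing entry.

-4/3

The 3 known points determine the degree-2 polynomial uniquely.
Write P(x) = ax^2 + bx + c. Substituting each data point gives a linear system:
  a - b + c = 20/3
  c = -1/3
  4a + 2b + c = 11/3
Solving the system yields a = 3, b = -4, c = -1/3.
So P(x) = 3x^2 - 4x - 1/3.
Then P(1) = -4/3.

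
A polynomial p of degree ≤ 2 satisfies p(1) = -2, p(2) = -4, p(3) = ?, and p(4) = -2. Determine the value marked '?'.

The 3 known points determine the degree-2 polynomial uniquely.
Write p(s) = as^2 + bs + c. Substituting each data point gives a linear system:
  a + b + c = -2
  4a + 2b + c = -4
  16a + 4b + c = -2
Solving the system yields a = 1, b = -5, c = 2.
So p(s) = s^2 - 5s + 2.
Then p(3) = -4.

-4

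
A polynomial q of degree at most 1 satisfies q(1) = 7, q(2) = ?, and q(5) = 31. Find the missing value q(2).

13

The 2 known points determine the degree-1 polynomial uniquely.
Write q(x) = ax + b. Substituting each data point gives a linear system:
  a + b = 7
  5a + b = 31
Solving the system yields a = 6, b = 1.
So q(x) = 6x + 1.
Then q(2) = 13.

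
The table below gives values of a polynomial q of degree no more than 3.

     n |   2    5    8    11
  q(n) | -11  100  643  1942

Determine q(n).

Write q(n) = an^3 + bn^2 + cn + d. Substituting each data point gives a linear system:
  8a + 4b + 2c + d = -11
  125a + 25b + 5c + d = 100
  512a + 64b + 8c + d = 643
  1331a + 121b + 11c + d = 1942
Solving the system yields a = 2, b = -6, c = 1, d = -5.
So q(n) = 2n^3 - 6n^2 + n - 5.
Check: q(2) = -11. ✓

q(n) = 2n^3 - 6n^2 + n - 5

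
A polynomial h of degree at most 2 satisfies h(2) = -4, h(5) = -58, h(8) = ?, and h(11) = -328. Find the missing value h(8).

On equispaced nodes a degree-2 polynomial has vanishing third forward difference, so
  - h(2) + 3·h(5) - 3·h(8) + h(11) = 0.
Substituting the known values and solving for h(8):
  -3·h(8) = 498
  h(8) = -166.

-166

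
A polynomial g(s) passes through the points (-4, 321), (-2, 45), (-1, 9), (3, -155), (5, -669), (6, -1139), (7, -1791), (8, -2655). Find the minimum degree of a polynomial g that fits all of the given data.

3

Divided differences on the nodes -4, -2, -1, 3, 5, 6, 7, 8:
  order 0: 321  45  9  -155  -669  -1139  -1791  -2655
  order 1: -138  -36  -41  -257  -470  -652  -864
  order 2: 34  -1  -36  -71  -91  -106
  order 3: -5  -5  -5  -5  -5
  order 4: 0  0  0  0
  order 5: 0  0  0
  order 6: 0  0
  order 7: 0
The order-3 divided differences are all -5 (nonzero) and every higher order vanishes, so the data lies on a polynomial of degree exactly 3.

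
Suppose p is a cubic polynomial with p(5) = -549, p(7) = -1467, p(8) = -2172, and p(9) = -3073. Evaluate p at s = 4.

Write p(s) = as^3 + bs^2 + cs + d. Substituting each data point gives a linear system:
  125a + 25b + 5c + d = -549
  343a + 49b + 7c + d = -1467
  512a + 64b + 8c + d = -2172
  729a + 81b + 9c + d = -3073
Solving the system yields a = -4, b = -2, c = 1, d = -4.
So p(s) = -4s^3 - 2s^2 + s - 4.
Then p(4) = -288.

-288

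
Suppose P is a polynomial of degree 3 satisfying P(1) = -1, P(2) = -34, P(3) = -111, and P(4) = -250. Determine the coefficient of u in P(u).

Write P(u) = au^3 + bu^2 + cu + d. Substituting each data point gives a linear system:
  a + b + c + d = -1
  8a + 4b + 2c + d = -34
  27a + 9b + 3c + d = -111
  64a + 16b + 4c + d = -250
Solving the system yields a = -3, b = -4, c = 0, d = 6.
So P(u) = -3u^3 - 4u^2 + 6.
The coefficient of u is 0.

0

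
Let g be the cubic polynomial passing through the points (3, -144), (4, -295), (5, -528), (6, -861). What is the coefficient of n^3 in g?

Write g(n) = an^3 + bn^2 + cn + d. Substituting each data point gives a linear system:
  27a + 9b + 3c + d = -144
  64a + 16b + 4c + d = -295
  125a + 25b + 5c + d = -528
  216a + 36b + 6c + d = -861
Solving the system yields a = -3, b = -5, c = -5, d = -3.
So g(n) = -3n^3 - 5n^2 - 5n - 3.
The leading coefficient is -3.

-3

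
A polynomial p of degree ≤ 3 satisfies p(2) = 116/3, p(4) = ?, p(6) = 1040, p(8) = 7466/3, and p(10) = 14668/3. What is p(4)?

910/3

On equispaced nodes a degree-3 polynomial has vanishing fourth forward difference, so
  p(2) - 4·p(4) + 6·p(6) - 4·p(8) + p(10) = 0.
Substituting the known values and solving for p(4):
  -4·p(4) = -3640/3
  p(4) = 910/3.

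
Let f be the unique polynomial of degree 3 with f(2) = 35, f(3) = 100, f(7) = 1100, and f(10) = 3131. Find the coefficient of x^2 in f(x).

Write f(x) = ax^3 + bx^2 + cx + d. Substituting each data point gives a linear system:
  8a + 4b + 2c + d = 35
  27a + 9b + 3c + d = 100
  343a + 49b + 7c + d = 1100
  1000a + 100b + 10c + d = 3131
Solving the system yields a = 3, b = 1, c = 3, d = 1.
So f(x) = 3x^3 + x^2 + 3x + 1.
The coefficient of x^2 is 1.

1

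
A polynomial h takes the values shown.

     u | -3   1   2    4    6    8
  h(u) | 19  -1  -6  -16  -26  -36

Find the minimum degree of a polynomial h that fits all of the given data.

1

Divided differences on the nodes -3, 1, 2, 4, 6, 8:
  order 0: 19  -1  -6  -16  -26  -36
  order 1: -5  -5  -5  -5  -5
  order 2: 0  0  0  0
  order 3: 0  0  0
  order 4: 0  0
  order 5: 0
The order-1 divided differences are all -5 (nonzero) and every higher order vanishes, so the data lies on a polynomial of degree exactly 1.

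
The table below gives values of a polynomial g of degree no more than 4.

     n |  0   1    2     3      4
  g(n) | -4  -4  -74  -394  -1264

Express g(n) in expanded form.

Write g(n) = an^4 + bn^3 + cn^2 + dn + e. Substituting each data point gives a linear system:
  e = -4
  a + b + c + d + e = -4
  16a + 8b + 4c + 2d + e = -74
  81a + 27b + 9c + 3d + e = -394
  256a + 64b + 16c + 4d + e = -1264
Solving the system yields a = -5, b = 0, c = 0, d = 5, e = -4.
So g(n) = -5n^4 + 5n - 4.
Check: g(4) = -1264. ✓

g(n) = -5n^4 + 5n - 4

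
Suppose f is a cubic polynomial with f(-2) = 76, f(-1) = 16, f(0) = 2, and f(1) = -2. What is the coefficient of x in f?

-3

Write f(x) = ax^3 + bx^2 + cx + d. Substituting each data point gives a linear system:
  -8a + 4b - 2c + d = 76
  -a + b - c + d = 16
  d = 2
  a + b + c + d = -2
Solving the system yields a = -6, b = 5, c = -3, d = 2.
So f(x) = -6x³ + 5x² - 3x + 2.
The coefficient of x is -3.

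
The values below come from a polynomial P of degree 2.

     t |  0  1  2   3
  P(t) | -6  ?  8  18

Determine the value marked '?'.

0

On equispaced nodes a degree-2 polynomial has vanishing third forward difference, so
  - P(0) + 3·P(1) - 3·P(2) + P(3) = 0.
Substituting the known values and solving for P(1):
  3·P(1) = 0
  P(1) = 0.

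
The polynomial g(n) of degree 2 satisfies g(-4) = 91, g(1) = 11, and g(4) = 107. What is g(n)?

g(n) = 6n^2 + 2n + 3

Using the Lagrange interpolation formula with nodes -4, 1, 4:
  L_0(n) = (n - 1)(n - 4) / 40
  L_1(n) = (n + 4)(n - 4) / -15
  L_2(n) = (n + 4)(n - 1) / 24
Then g(n) = 91·L_0(n) + 11·L_1(n) + 107·L_2(n).
Expanding and collecting terms gives g(n) = 6n^2 + 2n + 3.
Check: g(4) = 107. ✓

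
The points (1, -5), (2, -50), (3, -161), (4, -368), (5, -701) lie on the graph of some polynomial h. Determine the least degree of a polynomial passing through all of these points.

Forward differences of the values at t = 1, 2, 3, 4, 5:
  h  : -5  -50  -161  -368  -701
  Δ  : -45  -111  -207  -333
  Δ^2: -66  -96  -126
  Δ^3: -30  -30
  Δ^4: 0
The third differences are constant (-30) and nonzero, while all higher differences vanish, so the minimal degree is 3.

3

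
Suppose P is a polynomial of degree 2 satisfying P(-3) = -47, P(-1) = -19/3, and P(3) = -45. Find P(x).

P(x) = -5x^2 + (1/3)x - 1

Write P(x) = ax^2 + bx + c. Substituting each data point gives a linear system:
  9a - 3b + c = -47
  a - b + c = -19/3
  9a + 3b + c = -45
Solving the system yields a = -5, b = 1/3, c = -1.
So P(x) = -5x² + (1/3)x - 1.
Check: P(-1) = -19/3. ✓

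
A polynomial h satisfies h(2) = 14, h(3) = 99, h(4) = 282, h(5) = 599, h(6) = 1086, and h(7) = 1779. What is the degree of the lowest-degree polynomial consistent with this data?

Forward differences of the values at t = 2, 3, 4, 5, 6, 7:
  h  : 14  99  282  599  1086  1779
  Δ  : 85  183  317  487  693
  Δ^2: 98  134  170  206
  Δ^3: 36  36  36
  Δ^4: 0  0
  Δ^5: 0
The third differences are constant (36) and nonzero, while all higher differences vanish, so the minimal degree is 3.

3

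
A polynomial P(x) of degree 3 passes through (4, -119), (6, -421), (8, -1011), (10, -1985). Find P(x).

P(x) = -2x^3 + x + 5

Write P(x) = ax^3 + bx^2 + cx + d. Substituting each data point gives a linear system:
  64a + 16b + 4c + d = -119
  216a + 36b + 6c + d = -421
  512a + 64b + 8c + d = -1011
  1000a + 100b + 10c + d = -1985
Solving the system yields a = -2, b = 0, c = 1, d = 5.
So P(x) = -2x³ + x + 5.
Check: P(6) = -421. ✓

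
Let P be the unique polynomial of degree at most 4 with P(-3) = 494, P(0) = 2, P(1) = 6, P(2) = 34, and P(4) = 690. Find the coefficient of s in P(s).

4

Write P(s) = as^4 + bs^3 + cs^2 + ds + e. Substituting each data point gives a linear system:
  81a - 27b + 9c - 3d + e = 494
  e = 2
  a + b + c + d + e = 6
  16a + 8b + 4c + 2d + e = 34
  256a + 64b + 16c + 4d + e = 690
Solving the system yields a = 4, b = -6, c = 2, d = 4, e = 2.
So P(s) = 4s^4 - 6s^3 + 2s^2 + 4s + 2.
The coefficient of s is 4.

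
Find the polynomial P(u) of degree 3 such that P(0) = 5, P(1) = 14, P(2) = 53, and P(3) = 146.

Write P(u) = au^3 + bu^2 + cu + d. Substituting each data point gives a linear system:
  d = 5
  a + b + c + d = 14
  8a + 4b + 2c + d = 53
  27a + 9b + 3c + d = 146
Solving the system yields a = 4, b = 3, c = 2, d = 5.
So P(u) = 4u^3 + 3u^2 + 2u + 5.
Check: P(1) = 14. ✓

P(u) = 4u^3 + 3u^2 + 2u + 5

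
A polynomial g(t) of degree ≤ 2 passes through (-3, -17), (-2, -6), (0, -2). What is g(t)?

Using the Lagrange interpolation formula with nodes -3, -2, 0:
  L_0(t) = (t + 2)t / 3
  L_1(t) = (t + 3)t / -2
  L_2(t) = (t + 3)(t + 2) / 6
Then g(t) = -17·L_0(t) - 6·L_1(t) - 2·L_2(t).
Expanding and collecting terms gives g(t) = -3t^2 - 4t - 2.
Check: g(-3) = -17. ✓

g(t) = -3t^2 - 4t - 2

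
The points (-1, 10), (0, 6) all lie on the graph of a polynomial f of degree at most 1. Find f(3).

Write f(s) = as + b. Substituting each data point gives a linear system:
  -a + b = 10
  b = 6
Solving the system yields a = -4, b = 6.
So f(s) = -4s + 6.
Then f(3) = -6.

-6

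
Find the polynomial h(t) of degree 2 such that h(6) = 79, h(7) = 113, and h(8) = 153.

Write h(t) = at^2 + bt + c. Substituting each data point gives a linear system:
  36a + 6b + c = 79
  49a + 7b + c = 113
  64a + 8b + c = 153
Solving the system yields a = 3, b = -5, c = 1.
So h(t) = 3t^2 - 5t + 1.
Check: h(6) = 79. ✓

h(t) = 3t^2 - 5t + 1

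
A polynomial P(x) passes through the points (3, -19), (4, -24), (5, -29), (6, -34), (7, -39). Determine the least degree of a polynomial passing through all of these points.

Forward differences of the values at x = 3, 4, 5, 6, 7:
  P  : -19  -24  -29  -34  -39
  Δ  : -5  -5  -5  -5
  Δ^2: 0  0  0
  Δ^3: 0  0
  Δ^4: 0
The first differences are constant (-5) and nonzero, while all higher differences vanish, so the minimal degree is 1.

1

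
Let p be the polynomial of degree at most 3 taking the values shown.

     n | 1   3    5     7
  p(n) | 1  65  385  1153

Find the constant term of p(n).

5

Write p(n) = an^3 + bn^2 + cn + d. Substituting each data point gives a linear system:
  a + b + c + d = 1
  27a + 9b + 3c + d = 65
  125a + 25b + 5c + d = 385
  343a + 49b + 7c + d = 1153
Solving the system yields a = 4, b = -4, c = -4, d = 5.
So p(n) = 4n^3 - 4n^2 - 4n + 5.
The constant term is 5.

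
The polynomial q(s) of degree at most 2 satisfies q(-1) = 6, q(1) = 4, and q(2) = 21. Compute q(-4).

99

Write q(s) = as^2 + bs + c. Substituting each data point gives a linear system:
  a - b + c = 6
  a + b + c = 4
  4a + 2b + c = 21
Solving the system yields a = 6, b = -1, c = -1.
So q(s) = 6s^2 - s - 1.
Then q(-4) = 99.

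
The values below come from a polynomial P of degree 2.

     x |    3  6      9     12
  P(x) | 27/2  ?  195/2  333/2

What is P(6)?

93/2

On equispaced nodes a degree-2 polynomial has vanishing third forward difference, so
  - P(3) + 3·P(6) - 3·P(9) + P(12) = 0.
Substituting the known values and solving for P(6):
  3·P(6) = 279/2
  P(6) = 93/2.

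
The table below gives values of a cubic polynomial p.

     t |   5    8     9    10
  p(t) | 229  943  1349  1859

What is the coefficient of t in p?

6

Write p(t) = at^3 + bt^2 + ct + d. Substituting each data point gives a linear system:
  125a + 25b + 5c + d = 229
  512a + 64b + 8c + d = 943
  729a + 81b + 9c + d = 1349
  1000a + 100b + 10c + d = 1859
Solving the system yields a = 2, b = -2, c = 6, d = -1.
So p(t) = 2t³ - 2t² + 6t - 1.
The coefficient of t is 6.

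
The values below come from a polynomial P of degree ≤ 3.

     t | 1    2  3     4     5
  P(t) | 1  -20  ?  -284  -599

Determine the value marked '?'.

-103

The 4 known points determine the degree-3 polynomial uniquely.
Write P(t) = at^3 + bt^2 + ct + d. Substituting each data point gives a linear system:
  a + b + c + d = 1
  8a + 4b + 2c + d = -20
  64a + 16b + 4c + d = -284
  125a + 25b + 5c + d = -599
Solving the system yields a = -6, b = 5, c = 6, d = -4.
So P(t) = -6t^3 + 5t^2 + 6t - 4.
Then P(3) = -103.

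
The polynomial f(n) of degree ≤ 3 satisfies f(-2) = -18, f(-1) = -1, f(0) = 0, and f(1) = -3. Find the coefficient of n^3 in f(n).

2

Write f(n) = an^3 + bn^2 + cn + d. Substituting each data point gives a linear system:
  -8a + 4b - 2c + d = -18
  -a + b - c + d = -1
  d = 0
  a + b + c + d = -3
Solving the system yields a = 2, b = -2, c = -3, d = 0.
So f(n) = 2n^3 - 2n^2 - 3n.
The leading coefficient is 2.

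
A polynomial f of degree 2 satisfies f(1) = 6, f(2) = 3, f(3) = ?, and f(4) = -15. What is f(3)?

-4

On equispaced nodes a degree-2 polynomial has vanishing third forward difference, so
  - f(1) + 3·f(2) - 3·f(3) + f(4) = 0.
Substituting the known values and solving for f(3):
  -3·f(3) = 12
  f(3) = -4.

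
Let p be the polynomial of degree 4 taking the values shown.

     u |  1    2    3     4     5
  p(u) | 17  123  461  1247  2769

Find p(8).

Forward differences of the values at u = 1, 2, 3, 4, 5:
  p  : 17  123  461  1247  2769
  Δ  : 106  338  786  1522
  Δ^2: 232  448  736
  Δ^3: 216  288
  Δ^4: 72
The fourth differences are constant, confirming degree 4.
Interpolating (Newton forward form) and evaluating at u = 8 gives p(8) = 15711.

15711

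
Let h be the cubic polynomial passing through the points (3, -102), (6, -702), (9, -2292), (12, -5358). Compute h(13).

Using the Lagrange interpolation formula with nodes 3, 6, 9, 12:
  L_0(t) = (t - 6)(t - 9)(t - 12) / -162
  L_1(t) = (t - 3)(t - 9)(t - 12) / 54
  L_2(t) = (t - 3)(t - 6)(t - 12) / -54
  L_3(t) = (t - 3)(t - 6)(t - 9) / 162
Then h(t) = -102·L_0(t) - 702·L_1(t) - 2292·L_2(t) - 5358·L_3(t).
Expanding and collecting terms gives h(t) = -3t³ - t² - 2t - 6.
Evaluating at t = 13: h(13) = -6792.

-6792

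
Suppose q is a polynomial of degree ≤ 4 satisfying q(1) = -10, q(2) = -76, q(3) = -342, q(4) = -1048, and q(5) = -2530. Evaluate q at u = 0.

0

Forward differences of the values at u = 1, 2, 3, 4, 5:
  q  : -10  -76  -342  -1048  -2530
  Δ  : -66  -266  -706  -1482
  Δ^2: -200  -440  -776
  Δ^3: -240  -336
  Δ^4: -96
The fourth differences are constant, confirming degree 4.
Interpolating (Newton forward form) and evaluating at u = 0 gives q(0) = 0.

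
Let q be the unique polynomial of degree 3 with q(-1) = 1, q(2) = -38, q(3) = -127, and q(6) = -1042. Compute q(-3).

Write q(t) = at^3 + bt^2 + ct + d. Substituting each data point gives a linear system:
  -a + b - c + d = 1
  8a + 4b + 2c + d = -38
  27a + 9b + 3c + d = -127
  216a + 36b + 6c + d = -1042
Solving the system yields a = -5, b = 1, c = 1, d = -4.
So q(t) = -5t³ + t² + t - 4.
Then q(-3) = 137.

137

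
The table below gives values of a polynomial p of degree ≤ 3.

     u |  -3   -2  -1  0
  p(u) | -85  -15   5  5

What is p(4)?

Write p(u) = au^3 + bu^2 + cu + d. Substituting each data point gives a linear system:
  -27a + 9b - 3c + d = -85
  -8a + 4b - 2c + d = -15
  -a + b - c + d = 5
  d = 5
Solving the system yields a = 5, b = 5, c = 0, d = 5.
So p(u) = 5u³ + 5u² + 5.
Then p(4) = 405.

405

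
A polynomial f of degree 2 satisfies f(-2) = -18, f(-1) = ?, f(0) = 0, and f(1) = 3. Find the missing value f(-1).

-7

On equispaced nodes a degree-2 polynomial has vanishing third forward difference, so
  - f(-2) + 3·f(-1) - 3·f(0) + f(1) = 0.
Substituting the known values and solving for f(-1):
  3·f(-1) = -21
  f(-1) = -7.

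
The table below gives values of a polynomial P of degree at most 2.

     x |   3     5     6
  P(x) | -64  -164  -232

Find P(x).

P(x) = -6x^2 - 2x - 4

Using the Lagrange interpolation formula with nodes 3, 5, 6:
  L_0(x) = (x - 5)(x - 6) / 6
  L_1(x) = (x - 3)(x - 6) / -2
  L_2(x) = (x - 3)(x - 5) / 3
Then P(x) = -64·L_0(x) - 164·L_1(x) - 232·L_2(x).
Expanding and collecting terms gives P(x) = -6x² - 2x - 4.
Check: P(5) = -164. ✓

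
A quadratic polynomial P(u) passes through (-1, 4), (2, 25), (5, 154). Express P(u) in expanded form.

P(u) = 6u^2 + u - 1

Using the Lagrange interpolation formula with nodes -1, 2, 5:
  L_0(u) = (u - 2)(u - 5) / 18
  L_1(u) = (u + 1)(u - 5) / -9
  L_2(u) = (u + 1)(u - 2) / 18
Then P(u) = 4·L_0(u) + 25·L_1(u) + 154·L_2(u).
Expanding and collecting terms gives P(u) = 6u² + u - 1.
Check: P(2) = 25. ✓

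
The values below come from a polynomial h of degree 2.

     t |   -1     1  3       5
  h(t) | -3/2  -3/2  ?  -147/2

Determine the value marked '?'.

-51/2

The 3 known points determine the degree-2 polynomial uniquely.
Write h(t) = at^2 + bt + c. Substituting each data point gives a linear system:
  a - b + c = -3/2
  a + b + c = -3/2
  25a + 5b + c = -147/2
Solving the system yields a = -3, b = 0, c = 3/2.
So h(t) = -3t^2 + 3/2.
Then h(3) = -51/2.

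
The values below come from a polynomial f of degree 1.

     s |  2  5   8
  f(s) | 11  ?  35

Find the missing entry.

23

The 2 known points determine the degree-1 polynomial uniquely.
Write f(s) = as + b. Substituting each data point gives a linear system:
  2a + b = 11
  8a + b = 35
Solving the system yields a = 4, b = 3.
So f(s) = 4s + 3.
Then f(5) = 23.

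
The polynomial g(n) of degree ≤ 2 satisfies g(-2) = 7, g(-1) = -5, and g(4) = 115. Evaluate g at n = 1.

7

Write g(n) = an^2 + bn + c. Substituting each data point gives a linear system:
  4a - 2b + c = 7
  a - b + c = -5
  16a + 4b + c = 115
Solving the system yields a = 6, b = 6, c = -5.
So g(n) = 6n^2 + 6n - 5.
Then g(1) = 7.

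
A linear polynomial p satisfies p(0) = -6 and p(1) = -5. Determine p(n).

p(n) = n - 6

Using the Lagrange interpolation formula with nodes 0, 1:
  L_0(n) = (n - 1) / -1
  L_1(n) = n / 1
Then p(n) = -6·L_0(n) - 5·L_1(n).
Expanding and collecting terms gives p(n) = n - 6.
Check: p(1) = -5. ✓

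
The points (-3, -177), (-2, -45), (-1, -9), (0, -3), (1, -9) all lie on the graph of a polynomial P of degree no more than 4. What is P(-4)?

-519

Forward differences of the values at x = -3, -2, -1, 0, 1:
  P  : -177  -45  -9  -3  -9
  Δ  : 132  36  6  -6
  Δ^2: -96  -30  -12
  Δ^3: 66  18
  Δ^4: -48
The fourth differences are constant, confirming degree 4.
Interpolating (Newton forward form) and evaluating at x = -4 gives P(-4) = -519.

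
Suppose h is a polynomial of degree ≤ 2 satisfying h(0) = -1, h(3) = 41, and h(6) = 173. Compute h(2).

17

Write h(u) = au^2 + bu + c. Substituting each data point gives a linear system:
  c = -1
  9a + 3b + c = 41
  36a + 6b + c = 173
Solving the system yields a = 5, b = -1, c = -1.
So h(u) = 5u^2 - u - 1.
Then h(2) = 17.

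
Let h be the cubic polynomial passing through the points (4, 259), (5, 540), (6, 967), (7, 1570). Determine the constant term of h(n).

-5

Write h(n) = an^3 + bn^2 + cn + d. Substituting each data point gives a linear system:
  64a + 16b + 4c + d = 259
  125a + 25b + 5c + d = 540
  216a + 36b + 6c + d = 967
  343a + 49b + 7c + d = 1570
Solving the system yields a = 5, b = -2, c = -6, d = -5.
So h(n) = 5n^3 - 2n^2 - 6n - 5.
The constant term is -5.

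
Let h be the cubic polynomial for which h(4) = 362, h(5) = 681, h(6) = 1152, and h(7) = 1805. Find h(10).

Write h(u) = au^3 + bu^2 + cu + d. Substituting each data point gives a linear system:
  64a + 16b + 4c + d = 362
  125a + 25b + 5c + d = 681
  216a + 36b + 6c + d = 1152
  343a + 49b + 7c + d = 1805
Solving the system yields a = 5, b = 1, c = 5, d = 6.
So h(u) = 5u³ + u² + 5u + 6.
Then h(10) = 5156.

5156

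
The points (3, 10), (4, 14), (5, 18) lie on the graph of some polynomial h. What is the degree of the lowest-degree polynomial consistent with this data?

1

Forward differences of the values at x = 3, 4, 5:
  h  : 10  14  18
  Δ  : 4  4
  Δ^2: 0
The first differences are constant (4) and nonzero, while all higher differences vanish, so the minimal degree is 1.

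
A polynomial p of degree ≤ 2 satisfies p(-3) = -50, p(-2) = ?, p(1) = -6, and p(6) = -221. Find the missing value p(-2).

-21

The 3 known points determine the degree-2 polynomial uniquely.
Write p(u) = au^2 + bu + c. Substituting each data point gives a linear system:
  9a - 3b + c = -50
  a + b + c = -6
  36a + 6b + c = -221
Solving the system yields a = -6, b = -1, c = 1.
So p(u) = -6u^2 - u + 1.
Then p(-2) = -21.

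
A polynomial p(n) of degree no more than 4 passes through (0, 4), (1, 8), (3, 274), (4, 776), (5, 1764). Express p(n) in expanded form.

Write p(n) = an^4 + bn^3 + cn^2 + dn + e. Substituting each data point gives a linear system:
  e = 4
  a + b + c + d + e = 8
  81a + 27b + 9c + 3d + e = 274
  256a + 64b + 16c + 4d + e = 776
  625a + 125b + 25c + 5d + e = 1764
Solving the system yields a = 2, b = 4, c = 1, d = -3, e = 4.
So p(n) = 2n^4 + 4n^3 + n^2 - 3n + 4.
Check: p(0) = 4. ✓

p(n) = 2n^4 + 4n^3 + n^2 - 3n + 4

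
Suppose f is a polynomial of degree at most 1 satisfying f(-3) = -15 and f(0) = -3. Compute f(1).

1

Using the Lagrange interpolation formula with nodes -3, 0:
  L_0(n) = n / -3
  L_1(n) = (n + 3) / 3
Then f(n) = -15·L_0(n) - 3·L_1(n).
Expanding and collecting terms gives f(n) = 4n - 3.
Evaluating at n = 1: f(1) = 1.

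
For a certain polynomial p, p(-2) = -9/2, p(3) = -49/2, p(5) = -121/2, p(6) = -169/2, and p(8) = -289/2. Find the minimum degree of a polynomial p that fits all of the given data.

2

Divided differences on the nodes -2, 3, 5, 6, 8:
  order 0: -9/2  -49/2  -121/2  -169/2  -289/2
  order 1: -4  -18  -24  -30
  order 2: -2  -2  -2
  order 3: 0  0
  order 4: 0
The order-2 divided differences are all -2 (nonzero) and every higher order vanishes, so the data lies on a polynomial of degree exactly 2.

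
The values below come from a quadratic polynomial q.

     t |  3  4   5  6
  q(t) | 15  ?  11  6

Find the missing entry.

On equispaced nodes a degree-2 polynomial has vanishing third forward difference, so
  - q(3) + 3·q(4) - 3·q(5) + q(6) = 0.
Substituting the known values and solving for q(4):
  3·q(4) = 42
  q(4) = 14.

14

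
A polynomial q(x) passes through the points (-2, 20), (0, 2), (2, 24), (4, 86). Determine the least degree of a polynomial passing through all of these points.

Forward differences of the values at x = -2, 0, 2, 4:
  q  : 20  2  24  86
  Δ  : -18  22  62
  Δ^2: 40  40
  Δ^3: 0
The second differences are constant (40) and nonzero, while all higher differences vanish, so the minimal degree is 2.

2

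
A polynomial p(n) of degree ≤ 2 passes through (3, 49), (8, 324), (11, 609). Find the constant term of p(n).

Write p(n) = an^2 + bn + c. Substituting each data point gives a linear system:
  9a + 3b + c = 49
  64a + 8b + c = 324
  121a + 11b + c = 609
Solving the system yields a = 5, b = 0, c = 4.
So p(n) = 5n² + 4.
The constant term is 4.

4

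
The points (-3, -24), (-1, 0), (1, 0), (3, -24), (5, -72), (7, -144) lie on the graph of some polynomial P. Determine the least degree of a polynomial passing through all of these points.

2

Forward differences of the values at n = -3, -1, 1, 3, 5, 7:
  P  : -24  0  0  -24  -72  -144
  Δ  : 24  0  -24  -48  -72
  Δ^2: -24  -24  -24  -24
  Δ^3: 0  0  0
  Δ^4: 0  0
  Δ^5: 0
The second differences are constant (-24) and nonzero, while all higher differences vanish, so the minimal degree is 2.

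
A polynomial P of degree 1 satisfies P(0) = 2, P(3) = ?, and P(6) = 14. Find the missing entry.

8

The 2 known points determine the degree-1 polynomial uniquely.
Write P(x) = ax + b. Substituting each data point gives a linear system:
  b = 2
  6a + b = 14
Solving the system yields a = 2, b = 2.
So P(x) = 2x + 2.
Then P(3) = 8.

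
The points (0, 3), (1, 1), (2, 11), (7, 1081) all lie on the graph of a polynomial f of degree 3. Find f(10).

3403

Using the Lagrange interpolation formula with nodes 0, 1, 2, 7:
  L_0(u) = (u - 1)(u - 2)(u - 7) / -14
  L_1(u) = u(u - 2)(u - 7) / 6
  L_2(u) = u(u - 1)(u - 7) / -10
  L_3(u) = u(u - 1)(u - 2) / 210
Then f(u) = 3·L_0(u) + 1·L_1(u) + 11·L_2(u) + 1081·L_3(u).
Expanding and collecting terms gives f(u) = 4u³ - 6u² + 3.
Evaluating at u = 10: f(10) = 3403.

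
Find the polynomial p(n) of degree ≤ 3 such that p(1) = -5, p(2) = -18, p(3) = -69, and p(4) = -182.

Using the Lagrange interpolation formula with nodes 1, 2, 3, 4:
  L_0(n) = (n - 2)(n - 3)(n - 4) / -6
  L_1(n) = (n - 1)(n - 3)(n - 4) / 2
  L_2(n) = (n - 1)(n - 2)(n - 4) / -2
  L_3(n) = (n - 1)(n - 2)(n - 3) / 6
Then p(n) = -5·L_0(n) - 18·L_1(n) - 69·L_2(n) - 182·L_3(n).
Expanding and collecting terms gives p(n) = -4n^3 + 5n^2 - 6.
Check: p(2) = -18. ✓

p(n) = -4n^3 + 5n^2 - 6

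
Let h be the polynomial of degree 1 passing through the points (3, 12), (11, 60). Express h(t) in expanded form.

h(t) = 6t - 6

Write h(t) = at + b. Substituting each data point gives a linear system:
  3a + b = 12
  11a + b = 60
Solving the system yields a = 6, b = -6.
So h(t) = 6t - 6.
Check: h(11) = 60. ✓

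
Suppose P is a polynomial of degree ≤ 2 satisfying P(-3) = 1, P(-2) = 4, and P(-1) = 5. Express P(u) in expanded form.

P(u) = -u^2 - 2u + 4

Write P(u) = au^2 + bu + c. Substituting each data point gives a linear system:
  9a - 3b + c = 1
  4a - 2b + c = 4
  a - b + c = 5
Solving the system yields a = -1, b = -2, c = 4.
So P(u) = -u^2 - 2u + 4.
Check: P(-3) = 1. ✓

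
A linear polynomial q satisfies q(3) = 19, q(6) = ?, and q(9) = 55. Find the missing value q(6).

37

On equispaced nodes a degree-1 polynomial has vanishing second forward difference, so
  q(3) - 2·q(6) + q(9) = 0.
Substituting the known values and solving for q(6):
  -2·q(6) = -74
  q(6) = 37.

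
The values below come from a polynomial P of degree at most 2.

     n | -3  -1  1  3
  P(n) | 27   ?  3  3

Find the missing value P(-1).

11

The 3 known points determine the degree-2 polynomial uniquely.
Write P(n) = an^2 + bn + c. Substituting each data point gives a linear system:
  9a - 3b + c = 27
  a + b + c = 3
  9a + 3b + c = 3
Solving the system yields a = 1, b = -4, c = 6.
So P(n) = n^2 - 4n + 6.
Then P(-1) = 11.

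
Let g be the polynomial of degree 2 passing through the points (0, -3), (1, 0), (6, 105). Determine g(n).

g(n) = 3n^2 - 3

Using the Lagrange interpolation formula with nodes 0, 1, 6:
  L_0(n) = (n - 1)(n - 6) / 6
  L_1(n) = n(n - 6) / -5
  L_2(n) = n(n - 1) / 30
Then g(n) = -3·L_0(n) + 0·L_1(n) + 105·L_2(n).
Expanding and collecting terms gives g(n) = 3n^2 - 3.
Check: g(0) = -3. ✓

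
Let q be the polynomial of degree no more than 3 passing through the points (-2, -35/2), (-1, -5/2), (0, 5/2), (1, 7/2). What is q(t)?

Using the Lagrange interpolation formula with nodes -2, -1, 0, 1:
  L_0(t) = (t + 1)t(t - 1) / -6
  L_1(t) = (t + 2)t(t - 1) / 2
  L_2(t) = (t + 2)(t + 1)(t - 1) / -2
  L_3(t) = (t + 2)(t + 1)t / 6
Then q(t) = -35/2·L_0(t) - 5/2·L_1(t) + 5/2·L_2(t) + 7/2·L_3(t).
Expanding and collecting terms gives q(t) = t³ - 2t² + 2t + 5/2.
Check: q(-1) = -5/2. ✓

q(t) = t^3 - 2t^2 + 2t + 5/2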